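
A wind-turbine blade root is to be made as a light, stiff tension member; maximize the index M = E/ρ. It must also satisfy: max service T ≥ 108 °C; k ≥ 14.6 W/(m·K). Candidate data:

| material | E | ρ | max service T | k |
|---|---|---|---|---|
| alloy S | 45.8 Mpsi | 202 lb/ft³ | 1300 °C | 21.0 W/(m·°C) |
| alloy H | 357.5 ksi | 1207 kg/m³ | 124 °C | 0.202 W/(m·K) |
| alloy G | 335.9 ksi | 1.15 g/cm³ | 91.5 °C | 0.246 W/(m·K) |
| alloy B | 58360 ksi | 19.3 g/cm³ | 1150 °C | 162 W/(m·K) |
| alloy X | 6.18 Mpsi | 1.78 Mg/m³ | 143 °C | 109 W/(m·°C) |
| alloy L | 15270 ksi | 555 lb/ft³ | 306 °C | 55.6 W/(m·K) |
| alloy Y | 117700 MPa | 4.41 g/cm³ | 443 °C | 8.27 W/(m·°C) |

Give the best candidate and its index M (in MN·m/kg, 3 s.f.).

alloy S, M = 97.6 MN·m/kg

Screen on constraints: max service T ≥ 108 °C; k ≥ 14.6 W/(m·K). Survivors: alloy S, alloy B, alloy X, alloy L.
In SI units:
  alloy S: E = 315.8 GPa, ρ = 3236 kg/m³
  alloy B: E = 402.4 GPa, ρ = 19300 kg/m³
  alloy X: E = 42.61 GPa, ρ = 1780 kg/m³
  alloy L: E = 105.3 GPa, ρ = 8890 kg/m³
  alloy S: M = 97.6 MN·m/kg
  alloy X: M = 23.9 MN·m/kg
  alloy B: M = 20.8 MN·m/kg
  alloy L: M = 11.8 MN·m/kg
The maximum is for alloy S.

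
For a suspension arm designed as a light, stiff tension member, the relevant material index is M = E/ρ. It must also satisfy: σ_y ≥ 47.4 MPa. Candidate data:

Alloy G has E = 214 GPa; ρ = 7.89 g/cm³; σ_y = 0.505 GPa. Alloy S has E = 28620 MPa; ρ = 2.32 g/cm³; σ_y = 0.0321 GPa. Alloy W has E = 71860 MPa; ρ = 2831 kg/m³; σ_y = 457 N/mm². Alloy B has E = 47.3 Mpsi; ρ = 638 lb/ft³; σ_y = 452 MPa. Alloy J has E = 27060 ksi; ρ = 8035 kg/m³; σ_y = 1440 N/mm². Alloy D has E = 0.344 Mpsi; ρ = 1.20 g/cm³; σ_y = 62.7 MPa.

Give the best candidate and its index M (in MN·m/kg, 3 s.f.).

Screen on constraints: σ_y ≥ 47.4 MPa. Survivors: alloy G, alloy W, alloy B, alloy J, alloy D.
After converting to SI:
  alloy G: E = 214.0 GPa, ρ = 7890 kg/m³
  alloy W: E = 71.86 GPa, ρ = 2831 kg/m³
  alloy B: E = 326.1 GPa, ρ = 10220 kg/m³
  alloy J: E = 186.6 GPa, ρ = 8035 kg/m³
  alloy D: E = 2.372 GPa, ρ = 1200 kg/m³
  alloy B: M = 31.9 MN·m/kg
  alloy G: M = 27.1 MN·m/kg
  alloy W: M = 25.4 MN·m/kg
  alloy J: M = 23.2 MN·m/kg
  alloy D: M = 1.98 MN·m/kg
Alloy B ranks first.

alloy B, M = 31.9 MN·m/kg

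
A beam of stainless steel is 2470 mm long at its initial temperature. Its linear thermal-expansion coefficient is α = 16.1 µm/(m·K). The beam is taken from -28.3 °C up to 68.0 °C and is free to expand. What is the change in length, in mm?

ΔT = 68.0 − (-28.3) = 96.30 K.
ΔL = α·L₀·ΔT = 16.1×10⁻⁶ × 2470 mm × 96.30 K = 3.83 mm.

3.83 mm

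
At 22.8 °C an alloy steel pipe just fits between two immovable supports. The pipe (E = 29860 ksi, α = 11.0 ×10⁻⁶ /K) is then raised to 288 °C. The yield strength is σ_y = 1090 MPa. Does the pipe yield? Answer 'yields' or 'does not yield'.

does not yield

E = 29860 ksi = 205.9 GPa.
ΔT = 265.2 K. Constrained thermal stress σ = E·α·ΔT = 205.9×10³ MPa × 11.0×10⁻⁶ × 265.2 = 601 MPa (compressive).
Compare to σ_y = 1090 MPa: σ < σ_y, so it does not yield.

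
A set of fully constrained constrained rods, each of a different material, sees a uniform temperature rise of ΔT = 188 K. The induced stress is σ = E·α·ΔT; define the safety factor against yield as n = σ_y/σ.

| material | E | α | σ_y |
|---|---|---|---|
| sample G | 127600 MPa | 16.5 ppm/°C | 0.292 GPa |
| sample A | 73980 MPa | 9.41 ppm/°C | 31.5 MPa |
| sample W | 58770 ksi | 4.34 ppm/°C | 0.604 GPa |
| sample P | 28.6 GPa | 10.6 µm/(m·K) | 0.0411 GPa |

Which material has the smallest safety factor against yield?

Per material, after unit conversion:
  sample G: E = 127.6, α = 16.5, σ_y = 292.0 → σ = 396 MPa, n = 0.738
  sample A: E = 73.98, α = 9.41, σ_y = 31.50 → σ = 131 MPa, n = 0.241
  sample W: E = 405.2, α = 4.34, σ_y = 604.0 → σ = 331 MPa, n = 1.83
  sample P: E = 28.60, α = 10.6, σ_y = 41.10 → σ = 57.0 MPa, n = 0.721
Smallest n: sample A with n = 0.241.

sample A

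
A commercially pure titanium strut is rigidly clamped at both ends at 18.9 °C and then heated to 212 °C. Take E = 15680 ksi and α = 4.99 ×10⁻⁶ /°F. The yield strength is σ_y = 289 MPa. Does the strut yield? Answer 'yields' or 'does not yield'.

E = 15680 ksi = 108.1 GPa.
α = 4.99×10⁻⁶/°F × 9/5 = 8.98×10⁻⁶/K.
ΔT = 193.1 K. Constrained thermal stress σ = E·α·ΔT = 108.1×10³ MPa × 8.98×10⁻⁶ × 193.1 = 188 MPa (compressive).
Compare to σ_y = 289 MPa: σ < σ_y, so it does not yield.

does not yield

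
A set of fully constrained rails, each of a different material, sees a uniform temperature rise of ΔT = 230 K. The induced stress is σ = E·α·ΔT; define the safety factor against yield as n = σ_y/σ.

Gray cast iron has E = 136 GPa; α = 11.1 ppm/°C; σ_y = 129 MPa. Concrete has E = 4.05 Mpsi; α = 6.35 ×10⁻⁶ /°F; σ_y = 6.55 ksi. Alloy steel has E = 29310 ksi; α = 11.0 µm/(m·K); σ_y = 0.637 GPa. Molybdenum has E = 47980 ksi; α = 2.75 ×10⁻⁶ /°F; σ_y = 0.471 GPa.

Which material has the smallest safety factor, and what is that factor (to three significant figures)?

In consistent units (E in GPa, α in ×10⁻⁶/K, σ_y in MPa):
  gray cast iron: E = 136.0, α = 11.1, σ_y = 129.0 → σ = 347 MPa, n = 0.372
  concrete: E = 27.92, α = 11.4, σ_y = 45.16 → σ = 73.4 MPa, n = 0.615
  alloy steel: E = 202.1, α = 11.0, σ_y = 637.0 → σ = 511 MPa, n = 1.25
  molybdenum: E = 330.8, α = 4.95, σ_y = 471.0 → σ = 377 MPa, n = 1.25
The minimum is gray cast iron at n = 0.372.

gray cast iron, n = 0.372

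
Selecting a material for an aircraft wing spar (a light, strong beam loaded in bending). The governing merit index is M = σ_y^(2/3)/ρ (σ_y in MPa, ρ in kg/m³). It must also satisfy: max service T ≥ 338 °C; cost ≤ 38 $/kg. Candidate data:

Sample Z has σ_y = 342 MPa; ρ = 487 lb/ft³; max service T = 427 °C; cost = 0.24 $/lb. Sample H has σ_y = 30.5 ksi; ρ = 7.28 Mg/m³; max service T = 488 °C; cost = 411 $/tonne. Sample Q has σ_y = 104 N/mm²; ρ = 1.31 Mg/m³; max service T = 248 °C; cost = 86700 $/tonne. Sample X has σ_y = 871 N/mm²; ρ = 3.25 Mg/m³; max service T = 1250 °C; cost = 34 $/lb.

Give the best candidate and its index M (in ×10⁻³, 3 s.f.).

sample Z, M = 6.27×10⁻³

Screen on constraints: max service T ≥ 338 °C; cost ≤ 38 $/kg. Survivors: sample Z, sample H.
In SI units:
  sample Z: σ_y = 342.0 MPa, ρ = 7801 kg/m³
  sample H: σ_y = 210.3 MPa, ρ = 7280 kg/m³
  sample Z: M = 6.27×10⁻³
  sample H: M = 4.86×10⁻³
The maximum is for sample Z.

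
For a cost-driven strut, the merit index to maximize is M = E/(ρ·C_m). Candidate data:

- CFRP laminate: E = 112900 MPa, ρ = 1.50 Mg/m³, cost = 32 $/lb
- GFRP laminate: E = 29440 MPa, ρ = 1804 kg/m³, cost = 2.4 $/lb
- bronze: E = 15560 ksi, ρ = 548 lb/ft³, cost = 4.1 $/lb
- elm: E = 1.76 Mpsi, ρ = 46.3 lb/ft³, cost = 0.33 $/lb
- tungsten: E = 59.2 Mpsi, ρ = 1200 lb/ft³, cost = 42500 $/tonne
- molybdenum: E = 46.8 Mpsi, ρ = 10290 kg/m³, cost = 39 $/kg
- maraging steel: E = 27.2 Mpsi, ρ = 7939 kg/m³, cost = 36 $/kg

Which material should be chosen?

elm

Convert each candidate to consistent units, then evaluate M:
  CFRP laminate: E = 112.9 GPa, ρ = 1500 kg/m³, cost = 70.55 $/kg
  GFRP laminate: E = 29.44 GPa, ρ = 1804 kg/m³, cost = 5.291 $/kg
  bronze: E = 107.3 GPa, ρ = 8778 kg/m³, cost = 9.039 $/kg
  elm: E = 12.13 GPa, ρ = 741.7 kg/m³, cost = 0.7275 $/kg
  tungsten: E = 408.2 GPa, ρ = 19220 kg/m³, cost = 42.50 $/kg
  molybdenum: E = 322.7 GPa, ρ = 10290 kg/m³, cost = 39.00 $/kg
  maraging steel: E = 187.5 GPa, ρ = 7939 kg/m³, cost = 36.00 $/kg
  elm: M = 22.5 MN·m per $
  GFRP laminate: M = 3.08 MN·m per $
  bronze: M = 1.35 MN·m per $
  CFRP laminate: M = 1.07 MN·m per $
  molybdenum: M = 0.804 MN·m per $
  maraging steel: M = 0.656 MN·m per $
  tungsten: M = 0.500 MN·m per $
The maximum is for elm.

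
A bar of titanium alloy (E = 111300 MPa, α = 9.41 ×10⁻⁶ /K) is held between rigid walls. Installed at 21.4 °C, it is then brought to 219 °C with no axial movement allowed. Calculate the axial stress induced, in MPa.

207 MPa

E = 111300 MPa = 111.3 GPa.
ΔT = 197.6 K. Constrained thermal stress σ = E·α·ΔT = 111.3×10³ MPa × 9.41×10⁻⁶ × 197.6 = 207 MPa (compressive).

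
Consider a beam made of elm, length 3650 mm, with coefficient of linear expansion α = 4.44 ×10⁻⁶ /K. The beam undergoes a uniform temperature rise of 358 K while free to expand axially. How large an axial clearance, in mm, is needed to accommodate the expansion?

ΔL = α·L₀·ΔT = 4.44×10⁻⁶ × 3650 mm × 358.0 K = 5.80 mm.

5.80 mm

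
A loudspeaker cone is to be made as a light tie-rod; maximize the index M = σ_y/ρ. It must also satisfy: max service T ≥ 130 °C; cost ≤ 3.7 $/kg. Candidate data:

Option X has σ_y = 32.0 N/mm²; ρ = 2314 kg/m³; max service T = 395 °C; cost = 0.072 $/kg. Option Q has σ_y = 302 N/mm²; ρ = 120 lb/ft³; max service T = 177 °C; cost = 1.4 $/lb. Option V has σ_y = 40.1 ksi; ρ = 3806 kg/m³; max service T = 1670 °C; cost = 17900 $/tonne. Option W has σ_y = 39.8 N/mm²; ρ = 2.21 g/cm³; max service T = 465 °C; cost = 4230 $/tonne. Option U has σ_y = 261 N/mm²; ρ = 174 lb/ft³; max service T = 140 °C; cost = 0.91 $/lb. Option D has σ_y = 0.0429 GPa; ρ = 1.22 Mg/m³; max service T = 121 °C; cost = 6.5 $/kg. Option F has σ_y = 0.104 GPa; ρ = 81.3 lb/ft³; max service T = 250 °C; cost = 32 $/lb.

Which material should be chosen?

Screen on constraints: max service T ≥ 130 °C; cost ≤ 3.7 $/kg. Survivors: option X, option Q, option U.
Normalizing units and computing the index:
  option X: σ_y = 32.00 MPa, ρ = 2314 kg/m³
  option Q: σ_y = 302.0 MPa, ρ = 1922 kg/m³
  option U: σ_y = 261.0 MPa, ρ = 2787 kg/m³
  option Q: M = 157 kN·m/kg
  option U: M = 93.6 kN·m/kg
  option X: M = 13.8 kN·m/kg
Option Q has the largest M.

option Q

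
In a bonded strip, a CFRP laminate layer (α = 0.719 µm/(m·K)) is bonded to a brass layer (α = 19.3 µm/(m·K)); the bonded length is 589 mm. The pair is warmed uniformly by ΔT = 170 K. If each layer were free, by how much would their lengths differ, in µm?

Δα = |0.719 − 19.3|×10⁻⁶/K = 18.6×10⁻⁶/K.
ΔL_mismatch = Δα·L·ΔT = 18.6×10⁻⁶ × 589.0 mm × 170.0 K = 1860 µm.

1860 µm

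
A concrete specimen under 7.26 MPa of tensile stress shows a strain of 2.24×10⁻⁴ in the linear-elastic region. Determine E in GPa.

32.4 GPa

E = σ/ε = 7.26 MPa / 2.24×10⁻⁴ = 32410 MPa = 32.4 GPa.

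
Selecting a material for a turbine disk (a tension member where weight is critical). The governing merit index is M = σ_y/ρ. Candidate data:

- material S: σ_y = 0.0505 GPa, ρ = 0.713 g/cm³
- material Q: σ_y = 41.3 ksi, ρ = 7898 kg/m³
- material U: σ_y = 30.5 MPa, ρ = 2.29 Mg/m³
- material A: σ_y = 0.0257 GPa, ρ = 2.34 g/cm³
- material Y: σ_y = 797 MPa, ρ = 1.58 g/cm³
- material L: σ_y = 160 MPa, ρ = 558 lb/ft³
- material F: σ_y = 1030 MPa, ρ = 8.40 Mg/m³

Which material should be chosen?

material Y

Convert each candidate to consistent units, then evaluate M:
  material S: σ_y = 50.50 MPa, ρ = 713.0 kg/m³
  material Q: σ_y = 284.8 MPa, ρ = 7898 kg/m³
  material U: σ_y = 30.50 MPa, ρ = 2290 kg/m³
  material A: σ_y = 25.70 MPa, ρ = 2340 kg/m³
  material Y: σ_y = 797.0 MPa, ρ = 1580 kg/m³
  material L: σ_y = 160.0 MPa, ρ = 8938 kg/m³
  material F: σ_y = 1030 MPa, ρ = 8400 kg/m³
  material Y: M = 504 kN·m/kg
  material F: M = 123 kN·m/kg
  material S: M = 70.8 kN·m/kg
  material Q: M = 36.1 kN·m/kg
  material L: M = 17.9 kN·m/kg
  material U: M = 13.3 kN·m/kg
  material A: M = 11.0 kN·m/kg
Material Y ranks first.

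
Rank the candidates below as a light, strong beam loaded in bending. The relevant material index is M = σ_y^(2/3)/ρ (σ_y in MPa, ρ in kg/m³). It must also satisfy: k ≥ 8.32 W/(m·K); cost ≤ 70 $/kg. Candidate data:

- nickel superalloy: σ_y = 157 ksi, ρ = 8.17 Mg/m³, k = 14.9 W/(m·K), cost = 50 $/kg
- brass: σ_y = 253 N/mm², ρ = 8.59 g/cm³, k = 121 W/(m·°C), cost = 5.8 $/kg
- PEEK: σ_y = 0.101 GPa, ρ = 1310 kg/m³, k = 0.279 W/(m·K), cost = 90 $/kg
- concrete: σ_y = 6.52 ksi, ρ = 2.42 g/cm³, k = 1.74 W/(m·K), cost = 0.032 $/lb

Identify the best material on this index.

nickel superalloy

Screen on constraints: k ≥ 8.32 W/(m·K); cost ≤ 70 $/kg. Survivors: nickel superalloy, brass.
Putting every candidate on a common basis:
  nickel superalloy: σ_y = 1082 MPa, ρ = 8170 kg/m³
  brass: σ_y = 253.0 MPa, ρ = 8590 kg/m³
  nickel superalloy: M = 12.9×10⁻³
  brass: M = 4.66×10⁻³
Nickel superalloy ranks first.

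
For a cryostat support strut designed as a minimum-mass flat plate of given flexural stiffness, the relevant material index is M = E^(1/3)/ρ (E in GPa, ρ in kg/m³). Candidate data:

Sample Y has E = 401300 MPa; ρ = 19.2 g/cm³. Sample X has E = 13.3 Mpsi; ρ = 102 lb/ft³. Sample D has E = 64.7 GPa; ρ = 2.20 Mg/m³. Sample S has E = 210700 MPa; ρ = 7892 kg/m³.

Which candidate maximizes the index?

sample X

After converting to SI:
  sample Y: E = 401.3 GPa, ρ = 19200 kg/m³
  sample X: E = 91.70 GPa, ρ = 1634 kg/m³
  sample D: E = 64.70 GPa, ρ = 2200 kg/m³
  sample S: E = 210.7 GPa, ρ = 7892 kg/m³
  sample X: M = 2.76×10⁻³
  sample D: M = 1.82×10⁻³
  sample S: M = 0.754×10⁻³
  sample Y: M = 0.384×10⁻³
The maximum is for sample X.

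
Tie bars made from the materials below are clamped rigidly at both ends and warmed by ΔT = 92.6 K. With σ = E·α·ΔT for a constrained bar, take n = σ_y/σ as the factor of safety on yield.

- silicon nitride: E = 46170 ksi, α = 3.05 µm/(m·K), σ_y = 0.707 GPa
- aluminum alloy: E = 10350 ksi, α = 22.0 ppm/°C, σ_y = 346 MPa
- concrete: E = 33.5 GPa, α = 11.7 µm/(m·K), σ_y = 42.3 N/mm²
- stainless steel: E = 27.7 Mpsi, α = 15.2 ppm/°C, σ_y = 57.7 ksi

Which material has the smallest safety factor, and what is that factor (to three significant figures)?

concrete, n = 1.17

In consistent units (E in GPa, α in ×10⁻⁶/K, σ_y in MPa):
  silicon nitride: E = 318.3, α = 3.05, σ_y = 707.0 → σ = 89.9 MPa, n = 7.86
  aluminum alloy: E = 71.36, α = 22.0, σ_y = 346.0 → σ = 145 MPa, n = 2.38
  concrete: E = 33.50, α = 11.7, σ_y = 42.30 → σ = 36.3 MPa, n = 1.17
  stainless steel: E = 191.0, α = 15.2, σ_y = 397.8 → σ = 269 MPa, n = 1.48
Concrete has the lowest safety factor, n = 1.17.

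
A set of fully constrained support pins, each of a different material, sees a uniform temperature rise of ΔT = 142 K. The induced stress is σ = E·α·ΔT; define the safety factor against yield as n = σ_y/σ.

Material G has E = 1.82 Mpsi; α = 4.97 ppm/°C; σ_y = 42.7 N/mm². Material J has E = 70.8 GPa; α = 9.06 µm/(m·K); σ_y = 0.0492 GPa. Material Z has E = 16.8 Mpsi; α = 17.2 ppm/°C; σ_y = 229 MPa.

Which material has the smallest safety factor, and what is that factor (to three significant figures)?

In consistent units (E in GPa, α in ×10⁻⁶/K, σ_y in MPa):
  material G: E = 12.55, α = 4.97, σ_y = 42.70 → σ = 8.86 MPa, n = 4.82
  material J: E = 70.80, α = 9.06, σ_y = 49.20 → σ = 91.1 MPa, n = 0.540
  material Z: E = 115.8, α = 17.2, σ_y = 229.0 → σ = 283 MPa, n = 0.809
Smallest n: material J with n = 0.540.

material J, n = 0.540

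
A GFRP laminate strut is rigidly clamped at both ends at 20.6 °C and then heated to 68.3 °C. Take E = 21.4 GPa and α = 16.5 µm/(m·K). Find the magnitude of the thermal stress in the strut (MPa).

16.8 MPa

ΔT = 47.70 K. Constrained thermal stress σ = E·α·ΔT = 21.40×10³ MPa × 16.5×10⁻⁶ × 47.70 = 16.8 MPa (compressive).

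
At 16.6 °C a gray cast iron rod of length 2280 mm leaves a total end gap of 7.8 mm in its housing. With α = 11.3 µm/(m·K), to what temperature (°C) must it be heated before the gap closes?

α·L₀·ΔT = 7.8 mm ⇒ ΔT = 7.8 / (11.3×10⁻⁶ × 2280.0) = 302.7 K.
T = 16.6 + 302.7 = 319.3 °C.

319 °C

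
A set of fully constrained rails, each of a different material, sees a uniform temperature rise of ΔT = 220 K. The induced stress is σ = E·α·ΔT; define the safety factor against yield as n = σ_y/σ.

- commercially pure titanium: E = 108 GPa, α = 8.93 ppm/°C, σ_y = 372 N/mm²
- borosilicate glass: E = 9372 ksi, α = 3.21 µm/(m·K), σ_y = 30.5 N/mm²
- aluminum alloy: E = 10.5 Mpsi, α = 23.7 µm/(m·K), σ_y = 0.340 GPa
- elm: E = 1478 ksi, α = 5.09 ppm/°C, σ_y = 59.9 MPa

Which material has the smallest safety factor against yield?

borosilicate glass

In consistent units (E in GPa, α in ×10⁻⁶/K, σ_y in MPa):
  commercially pure titanium: E = 108.0, α = 8.93, σ_y = 372.0 → σ = 212 MPa, n = 1.75
  borosilicate glass: E = 64.62, α = 3.21, σ_y = 30.50 → σ = 45.6 MPa, n = 0.668
  aluminum alloy: E = 72.39, α = 23.7, σ_y = 340.0 → σ = 377 MPa, n = 0.901
  elm: E = 10.19, α = 5.09, σ_y = 59.90 → σ = 11.4 MPa, n = 5.25
The minimum is borosilicate glass at n = 0.668.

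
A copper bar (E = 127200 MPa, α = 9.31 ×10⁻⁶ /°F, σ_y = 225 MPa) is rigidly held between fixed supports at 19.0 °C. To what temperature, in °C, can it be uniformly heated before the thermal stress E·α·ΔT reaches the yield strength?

E = 127200 MPa = 127.2 GPa.
α = 9.31×10⁻⁶/°F × 9/5 = 16.8×10⁻⁶/K.
E·α·ΔT = 225.0 MPa ⇒ ΔT = 225.0 / (127.2×10³ × 16.8×10⁻⁶) = 105.6 K.
T = 19.0 + 105.6 = 124.6 °C.

125 °C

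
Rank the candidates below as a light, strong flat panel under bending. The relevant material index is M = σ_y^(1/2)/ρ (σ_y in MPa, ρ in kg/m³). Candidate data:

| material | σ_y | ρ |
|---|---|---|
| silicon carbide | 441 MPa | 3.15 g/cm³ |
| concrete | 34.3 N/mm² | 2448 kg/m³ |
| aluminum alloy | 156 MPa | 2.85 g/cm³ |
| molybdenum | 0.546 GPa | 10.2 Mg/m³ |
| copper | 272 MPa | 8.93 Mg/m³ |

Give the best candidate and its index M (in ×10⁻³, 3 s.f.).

Normalizing units and computing the index:
  silicon carbide: σ_y = 441.0 MPa, ρ = 3150 kg/m³
  concrete: σ_y = 34.30 MPa, ρ = 2448 kg/m³
  aluminum alloy: σ_y = 156.0 MPa, ρ = 2850 kg/m³
  molybdenum: σ_y = 546.0 MPa, ρ = 10200 kg/m³
  copper: σ_y = 272.0 MPa, ρ = 8930 kg/m³
  silicon carbide: M = 6.67×10⁻³
  aluminum alloy: M = 4.38×10⁻³
  concrete: M = 2.39×10⁻³
  molybdenum: M = 2.29×10⁻³
  copper: M = 1.85×10⁻³
Silicon carbide ranks first.

silicon carbide, M = 6.67×10⁻³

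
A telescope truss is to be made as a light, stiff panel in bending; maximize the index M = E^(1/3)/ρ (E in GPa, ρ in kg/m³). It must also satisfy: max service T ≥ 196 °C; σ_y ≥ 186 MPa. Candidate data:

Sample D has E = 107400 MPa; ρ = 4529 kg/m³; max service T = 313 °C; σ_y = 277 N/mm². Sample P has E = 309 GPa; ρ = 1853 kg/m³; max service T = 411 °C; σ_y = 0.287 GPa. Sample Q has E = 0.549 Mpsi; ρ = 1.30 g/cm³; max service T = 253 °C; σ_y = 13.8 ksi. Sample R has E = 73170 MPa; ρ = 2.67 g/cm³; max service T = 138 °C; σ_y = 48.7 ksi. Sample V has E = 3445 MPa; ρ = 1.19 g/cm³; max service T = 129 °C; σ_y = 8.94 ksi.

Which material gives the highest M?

sample P

Screen on constraints: max service T ≥ 196 °C; σ_y ≥ 186 MPa. Survivors: sample D, sample P.
Convert each candidate to consistent units, then evaluate M:
  sample D: E = 107.4 GPa, ρ = 4529 kg/m³
  sample P: E = 309.0 GPa, ρ = 1853 kg/m³
  sample P: M = 3.65×10⁻³
  sample D: M = 1.05×10⁻³
Sample P ranks first.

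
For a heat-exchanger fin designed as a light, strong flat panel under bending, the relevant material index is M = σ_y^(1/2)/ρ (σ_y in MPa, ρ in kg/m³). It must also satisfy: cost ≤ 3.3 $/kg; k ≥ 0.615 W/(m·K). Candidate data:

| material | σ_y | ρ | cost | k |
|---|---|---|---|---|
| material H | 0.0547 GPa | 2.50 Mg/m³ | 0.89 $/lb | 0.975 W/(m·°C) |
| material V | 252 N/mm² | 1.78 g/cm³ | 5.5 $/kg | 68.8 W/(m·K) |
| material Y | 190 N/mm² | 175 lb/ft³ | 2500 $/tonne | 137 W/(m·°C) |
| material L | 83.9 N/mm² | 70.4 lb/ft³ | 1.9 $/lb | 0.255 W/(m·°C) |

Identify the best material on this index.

Screen on constraints: cost ≤ 3.3 $/kg; k ≥ 0.615 W/(m·K). Survivors: material H, material Y.
Convert each candidate to consistent units, then evaluate M:
  material H: σ_y = 54.70 MPa, ρ = 2500 kg/m³
  material Y: σ_y = 190.0 MPa, ρ = 2803 kg/m³
  material Y: M = 4.92×10⁻³
  material H: M = 2.96×10⁻³
Material Y has the largest M.

material Y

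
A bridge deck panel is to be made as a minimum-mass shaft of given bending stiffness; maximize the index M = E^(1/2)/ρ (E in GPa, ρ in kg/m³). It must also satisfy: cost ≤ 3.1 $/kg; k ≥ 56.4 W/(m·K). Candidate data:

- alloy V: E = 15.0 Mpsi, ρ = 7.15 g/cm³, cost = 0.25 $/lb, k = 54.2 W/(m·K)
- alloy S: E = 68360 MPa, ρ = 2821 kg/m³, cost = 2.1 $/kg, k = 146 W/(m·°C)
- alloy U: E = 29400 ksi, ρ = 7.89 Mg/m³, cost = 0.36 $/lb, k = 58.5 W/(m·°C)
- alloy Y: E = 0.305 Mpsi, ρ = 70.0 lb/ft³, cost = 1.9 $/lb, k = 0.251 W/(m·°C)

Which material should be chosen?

Screen on constraints: cost ≤ 3.1 $/kg; k ≥ 56.4 W/(m·K). Survivors: alloy S, alloy U.
In SI units:
  alloy S: E = 68.36 GPa, ρ = 2821 kg/m³
  alloy U: E = 202.7 GPa, ρ = 7890 kg/m³
  alloy S: M = 2.93×10⁻³
  alloy U: M = 1.80×10⁻³
Alloy S has the largest M.

alloy S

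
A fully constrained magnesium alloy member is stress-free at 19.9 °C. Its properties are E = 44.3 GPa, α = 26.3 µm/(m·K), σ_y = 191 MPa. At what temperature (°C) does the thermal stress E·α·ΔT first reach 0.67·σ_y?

130 °C

E·α·ΔT = 128.0 MPa ⇒ ΔT = 128.0 / (44.30×10³ × 26.3×10⁻⁶) = 109.8 K.
T = 19.9 + 109.8 = 129.7 °C.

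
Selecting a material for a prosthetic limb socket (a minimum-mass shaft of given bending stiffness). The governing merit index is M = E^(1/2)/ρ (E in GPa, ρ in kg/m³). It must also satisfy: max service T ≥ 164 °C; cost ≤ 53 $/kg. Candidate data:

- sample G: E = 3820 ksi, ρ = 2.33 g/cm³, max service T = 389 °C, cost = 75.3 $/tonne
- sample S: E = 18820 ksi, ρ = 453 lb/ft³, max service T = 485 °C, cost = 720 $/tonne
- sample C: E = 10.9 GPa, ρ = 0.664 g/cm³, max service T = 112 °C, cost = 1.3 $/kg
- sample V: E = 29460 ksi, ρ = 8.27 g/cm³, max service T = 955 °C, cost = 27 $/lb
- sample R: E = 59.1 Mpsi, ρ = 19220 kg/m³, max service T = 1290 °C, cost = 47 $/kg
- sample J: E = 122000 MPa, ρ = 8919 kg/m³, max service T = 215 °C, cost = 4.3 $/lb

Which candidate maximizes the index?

sample G

Screen on constraints: max service T ≥ 164 °C; cost ≤ 53 $/kg. Survivors: sample G, sample S, sample R, sample J.
Convert each candidate to consistent units, then evaluate M:
  sample G: E = 26.34 GPa, ρ = 2330 kg/m³
  sample S: E = 129.8 GPa, ρ = 7256 kg/m³
  sample R: E = 407.5 GPa, ρ = 19220 kg/m³
  sample J: E = 122.0 GPa, ρ = 8919 kg/m³
  sample G: M = 2.20×10⁻³
  sample S: M = 1.57×10⁻³
  sample J: M = 1.24×10⁻³
  sample R: M = 1.05×10⁻³
Sample G ranks first.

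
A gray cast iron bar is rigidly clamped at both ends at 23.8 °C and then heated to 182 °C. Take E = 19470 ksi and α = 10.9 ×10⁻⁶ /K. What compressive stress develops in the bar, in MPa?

E = 19470 ksi = 134.2 GPa.
ΔT = 158.2 K. Constrained thermal stress σ = E·α·ΔT = 134.2×10³ MPa × 10.9×10⁻⁶ × 158.2 = 231 MPa (compressive).

231 MPa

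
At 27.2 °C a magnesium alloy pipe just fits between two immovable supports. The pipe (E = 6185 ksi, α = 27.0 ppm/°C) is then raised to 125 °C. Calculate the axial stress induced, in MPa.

113 MPa

E = 6185 ksi = 42.64 GPa.
ΔT = 97.80 K. Constrained thermal stress σ = E·α·ΔT = 42.64×10³ MPa × 27.0×10⁻⁶ × 97.80 = 113 MPa (compressive).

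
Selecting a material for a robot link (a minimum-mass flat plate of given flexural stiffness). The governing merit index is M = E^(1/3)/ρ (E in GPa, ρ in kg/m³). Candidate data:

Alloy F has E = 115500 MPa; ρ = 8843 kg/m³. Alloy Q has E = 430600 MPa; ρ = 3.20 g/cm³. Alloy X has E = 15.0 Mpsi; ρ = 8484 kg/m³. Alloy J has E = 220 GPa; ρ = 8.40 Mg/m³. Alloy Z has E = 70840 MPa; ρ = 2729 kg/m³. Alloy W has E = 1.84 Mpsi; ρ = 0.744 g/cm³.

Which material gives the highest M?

Convert each candidate to consistent units, then evaluate M:
  alloy F: E = 115.5 GPa, ρ = 8843 kg/m³
  alloy Q: E = 430.6 GPa, ρ = 3200 kg/m³
  alloy X: E = 103.4 GPa, ρ = 8484 kg/m³
  alloy J: E = 220.0 GPa, ρ = 8400 kg/m³
  alloy Z: E = 70.84 GPa, ρ = 2729 kg/m³
  alloy W: E = 12.69 GPa, ρ = 744.0 kg/m³
  alloy W: M = 3.13×10⁻³
  alloy Q: M = 2.36×10⁻³
  alloy Z: M = 1.52×10⁻³
  alloy J: M = 0.719×10⁻³
  alloy X: M = 0.553×10⁻³
  alloy F: M = 0.551×10⁻³
Alloy W has the largest M.

alloy W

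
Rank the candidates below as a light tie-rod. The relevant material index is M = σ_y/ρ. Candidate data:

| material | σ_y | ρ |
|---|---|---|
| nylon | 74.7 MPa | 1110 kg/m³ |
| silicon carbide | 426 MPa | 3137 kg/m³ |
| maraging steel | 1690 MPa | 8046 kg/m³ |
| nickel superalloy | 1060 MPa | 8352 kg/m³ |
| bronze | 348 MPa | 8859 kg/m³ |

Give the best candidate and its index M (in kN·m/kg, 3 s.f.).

maraging steel, M = 210 kN·m/kg

Computing M directly (units already consistent):
  maraging steel: M = 210 kN·m/kg
  silicon carbide: M = 136 kN·m/kg
  nickel superalloy: M = 127 kN·m/kg
  nylon: M = 67.3 kN·m/kg
  bronze: M = 39.3 kN·m/kg
The maximum is for maraging steel.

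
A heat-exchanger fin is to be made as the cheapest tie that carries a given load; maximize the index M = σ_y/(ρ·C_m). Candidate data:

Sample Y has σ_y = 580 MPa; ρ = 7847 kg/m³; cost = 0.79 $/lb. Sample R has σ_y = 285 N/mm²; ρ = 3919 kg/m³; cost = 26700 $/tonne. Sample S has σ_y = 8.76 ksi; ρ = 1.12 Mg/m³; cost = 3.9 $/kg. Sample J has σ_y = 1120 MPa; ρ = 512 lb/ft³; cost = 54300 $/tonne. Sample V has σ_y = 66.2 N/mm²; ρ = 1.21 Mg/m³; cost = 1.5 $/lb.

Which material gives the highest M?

sample Y

After converting to SI:
  sample Y: σ_y = 580.0 MPa, ρ = 7847 kg/m³, cost = 1.742 $/kg
  sample R: σ_y = 285.0 MPa, ρ = 3919 kg/m³, cost = 26.70 $/kg
  sample S: σ_y = 60.40 MPa, ρ = 1120 kg/m³, cost = 3.900 $/kg
  sample J: σ_y = 1120 MPa, ρ = 8201 kg/m³, cost = 54.30 $/kg
  sample V: σ_y = 66.20 MPa, ρ = 1210 kg/m³, cost = 3.307 $/kg
  sample Y: M = 42.4 kN·m per $
  sample V: M = 16.5 kN·m per $
  sample S: M = 13.8 kN·m per $
  sample R: M = 2.72 kN·m per $
  sample J: M = 2.51 kN·m per $
Sample Y has the largest M.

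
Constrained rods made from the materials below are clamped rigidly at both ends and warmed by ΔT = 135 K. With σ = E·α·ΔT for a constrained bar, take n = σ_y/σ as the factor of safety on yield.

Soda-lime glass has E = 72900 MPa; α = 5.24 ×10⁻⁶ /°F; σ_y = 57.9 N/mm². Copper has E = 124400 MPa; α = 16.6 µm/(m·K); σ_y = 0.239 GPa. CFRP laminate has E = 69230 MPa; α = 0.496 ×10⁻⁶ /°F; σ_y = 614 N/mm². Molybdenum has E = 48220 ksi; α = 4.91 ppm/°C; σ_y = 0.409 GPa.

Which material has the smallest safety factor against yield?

soda-lime glass

With everything in SI (GPa, ×10⁻⁶/K, MPa):
  soda-lime glass: E = 72.90, α = 9.43, σ_y = 57.90 → σ = 92.8 MPa, n = 0.624
  copper: E = 124.4, α = 16.6, σ_y = 239.0 → σ = 279 MPa, n = 0.857
  CFRP laminate: E = 69.23, α = 0.893, σ_y = 614.0 → σ = 8.34 MPa, n = 73.6
  molybdenum: E = 332.5, α = 4.91, σ_y = 409.0 → σ = 220 MPa, n = 1.86
The minimum is soda-lime glass at n = 0.624.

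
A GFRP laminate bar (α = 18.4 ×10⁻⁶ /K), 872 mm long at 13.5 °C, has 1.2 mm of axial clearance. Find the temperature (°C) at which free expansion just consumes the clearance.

α·L₀·ΔT = 1.2 mm ⇒ ΔT = 1.2 / (18.4×10⁻⁶ × 872.0) = 74.79 K.
T = 13.5 + 74.79 = 88.29 °C.

88.3 °C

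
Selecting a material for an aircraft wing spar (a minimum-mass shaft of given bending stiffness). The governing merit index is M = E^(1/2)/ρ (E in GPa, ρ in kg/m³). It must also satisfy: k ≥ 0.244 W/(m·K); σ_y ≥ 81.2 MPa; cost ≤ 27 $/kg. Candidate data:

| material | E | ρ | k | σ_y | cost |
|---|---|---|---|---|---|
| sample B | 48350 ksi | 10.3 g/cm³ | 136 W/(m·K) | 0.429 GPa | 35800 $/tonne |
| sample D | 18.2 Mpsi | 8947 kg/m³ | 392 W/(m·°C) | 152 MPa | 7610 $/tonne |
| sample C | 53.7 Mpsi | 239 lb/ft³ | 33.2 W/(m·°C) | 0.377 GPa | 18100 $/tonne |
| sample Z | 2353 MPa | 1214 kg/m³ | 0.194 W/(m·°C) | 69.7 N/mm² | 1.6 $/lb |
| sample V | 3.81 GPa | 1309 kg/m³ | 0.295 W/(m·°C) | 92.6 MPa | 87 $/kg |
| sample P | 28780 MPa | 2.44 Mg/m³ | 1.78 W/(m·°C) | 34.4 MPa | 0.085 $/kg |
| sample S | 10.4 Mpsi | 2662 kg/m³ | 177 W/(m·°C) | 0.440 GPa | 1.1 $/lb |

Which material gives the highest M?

sample C

Screen on constraints: k ≥ 0.244 W/(m·K); σ_y ≥ 81.2 MPa; cost ≤ 27 $/kg. Survivors: sample D, sample C, sample S.
Normalizing units and computing the index:
  sample D: E = 125.5 GPa, ρ = 8947 kg/m³
  sample C: E = 370.2 GPa, ρ = 3828 kg/m³
  sample S: E = 71.71 GPa, ρ = 2662 kg/m³
  sample C: M = 5.03×10⁻³
  sample S: M = 3.18×10⁻³
  sample D: M = 1.25×10⁻³
The maximum is for sample C.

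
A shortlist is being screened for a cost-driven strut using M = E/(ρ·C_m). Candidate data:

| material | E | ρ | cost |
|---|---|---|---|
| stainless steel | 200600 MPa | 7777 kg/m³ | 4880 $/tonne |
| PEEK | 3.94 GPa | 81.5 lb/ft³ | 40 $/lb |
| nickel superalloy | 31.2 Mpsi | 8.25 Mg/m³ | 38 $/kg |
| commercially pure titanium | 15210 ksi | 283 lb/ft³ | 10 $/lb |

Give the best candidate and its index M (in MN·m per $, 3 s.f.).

stainless steel, M = 5.29 MN·m per $

Normalizing units and computing the index:
  stainless steel: E = 200.6 GPa, ρ = 7777 kg/m³, cost = 4.880 $/kg
  PEEK: E = 3.940 GPa, ρ = 1306 kg/m³, cost = 88.18 $/kg
  nickel superalloy: E = 215.1 GPa, ρ = 8250 kg/m³, cost = 38.00 $/kg
  commercially pure titanium: E = 104.9 GPa, ρ = 4533 kg/m³, cost = 22.05 $/kg
  stainless steel: M = 5.29 MN·m per $
  commercially pure titanium: M = 1.05 MN·m per $
  nickel superalloy: M = 0.686 MN·m per $
  PEEK: M = 0.0342 MN·m per $
The maximum is for stainless steel.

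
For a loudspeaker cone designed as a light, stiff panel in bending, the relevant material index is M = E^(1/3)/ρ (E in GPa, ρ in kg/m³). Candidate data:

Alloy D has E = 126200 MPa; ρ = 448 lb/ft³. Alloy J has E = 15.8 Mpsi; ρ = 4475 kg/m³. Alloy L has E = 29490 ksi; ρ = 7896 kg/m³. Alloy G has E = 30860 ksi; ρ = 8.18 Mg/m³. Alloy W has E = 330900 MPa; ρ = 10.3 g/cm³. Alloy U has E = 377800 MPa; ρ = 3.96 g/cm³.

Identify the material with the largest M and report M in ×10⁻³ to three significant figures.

After converting to SI:
  alloy D: E = 126.2 GPa, ρ = 7176 kg/m³
  alloy J: E = 108.9 GPa, ρ = 4475 kg/m³
  alloy L: E = 203.3 GPa, ρ = 7896 kg/m³
  alloy G: E = 212.8 GPa, ρ = 8180 kg/m³
  alloy W: E = 330.9 GPa, ρ = 10300 kg/m³
  alloy U: E = 377.8 GPa, ρ = 3960 kg/m³
  alloy U: M = 1.83×10⁻³
  alloy J: M = 1.07×10⁻³
  alloy L: M = 0.745×10⁻³
  alloy G: M = 0.730×10⁻³
  alloy D: M = 0.699×10⁻³
  alloy W: M = 0.672×10⁻³
Alloy U has the largest M.

alloy U, M = 1.83×10⁻³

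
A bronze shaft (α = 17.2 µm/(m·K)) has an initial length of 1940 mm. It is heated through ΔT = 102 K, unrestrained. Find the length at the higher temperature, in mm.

ΔL = α·L₀·ΔT = 17.2×10⁻⁶ × 1940 mm × 102.0 K = 3.40 mm.
L = L₀ + ΔL = 1940 + 3.40 = 1943.4 mm.

1943.4 mm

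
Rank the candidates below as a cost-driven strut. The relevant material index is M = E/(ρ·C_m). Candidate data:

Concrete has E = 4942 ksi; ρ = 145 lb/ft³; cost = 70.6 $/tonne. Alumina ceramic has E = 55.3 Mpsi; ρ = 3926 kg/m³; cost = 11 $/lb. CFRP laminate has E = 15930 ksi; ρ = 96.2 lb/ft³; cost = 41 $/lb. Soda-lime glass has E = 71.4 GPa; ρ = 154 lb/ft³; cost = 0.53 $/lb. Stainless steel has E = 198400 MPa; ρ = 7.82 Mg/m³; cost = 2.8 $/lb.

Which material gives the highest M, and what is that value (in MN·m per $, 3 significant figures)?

concrete, M = 208 MN·m per $

Convert each candidate to consistent units, then evaluate M:
  concrete: E = 34.07 GPa, ρ = 2323 kg/m³, cost = 0.07060 $/kg
  alumina ceramic: E = 381.3 GPa, ρ = 3926 kg/m³, cost = 24.25 $/kg
  CFRP laminate: E = 109.8 GPa, ρ = 1541 kg/m³, cost = 90.39 $/kg
  soda-lime glass: E = 71.40 GPa, ρ = 2467 kg/m³, cost = 1.168 $/kg
  stainless steel: E = 198.4 GPa, ρ = 7820 kg/m³, cost = 6.173 $/kg
  concrete: M = 208 MN·m per $
  soda-lime glass: M = 24.8 MN·m per $
  stainless steel: M = 4.11 MN·m per $
  alumina ceramic: M = 4.00 MN·m per $
  CFRP laminate: M = 0.789 MN·m per $
The maximum is for concrete.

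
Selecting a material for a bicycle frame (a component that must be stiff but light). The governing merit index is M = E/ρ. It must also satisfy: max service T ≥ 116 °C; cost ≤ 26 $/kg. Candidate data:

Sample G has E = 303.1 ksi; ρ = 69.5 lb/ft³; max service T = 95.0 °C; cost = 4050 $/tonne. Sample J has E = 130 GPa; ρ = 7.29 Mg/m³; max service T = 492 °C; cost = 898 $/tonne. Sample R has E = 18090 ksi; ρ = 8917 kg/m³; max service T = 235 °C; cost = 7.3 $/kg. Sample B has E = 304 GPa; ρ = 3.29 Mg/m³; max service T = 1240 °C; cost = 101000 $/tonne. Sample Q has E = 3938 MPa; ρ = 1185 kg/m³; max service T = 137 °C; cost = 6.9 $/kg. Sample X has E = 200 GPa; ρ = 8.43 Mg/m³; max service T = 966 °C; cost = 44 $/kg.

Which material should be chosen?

sample J

Screen on constraints: max service T ≥ 116 °C; cost ≤ 26 $/kg. Survivors: sample J, sample R, sample Q.
Putting every candidate on a common basis:
  sample J: E = 130.0 GPa, ρ = 7290 kg/m³
  sample R: E = 124.7 GPa, ρ = 8917 kg/m³
  sample Q: E = 3.938 GPa, ρ = 1185 kg/m³
  sample J: M = 17.8 MN·m/kg
  sample R: M = 14.0 MN·m/kg
  sample Q: M = 3.32 MN·m/kg
Sample J ranks first.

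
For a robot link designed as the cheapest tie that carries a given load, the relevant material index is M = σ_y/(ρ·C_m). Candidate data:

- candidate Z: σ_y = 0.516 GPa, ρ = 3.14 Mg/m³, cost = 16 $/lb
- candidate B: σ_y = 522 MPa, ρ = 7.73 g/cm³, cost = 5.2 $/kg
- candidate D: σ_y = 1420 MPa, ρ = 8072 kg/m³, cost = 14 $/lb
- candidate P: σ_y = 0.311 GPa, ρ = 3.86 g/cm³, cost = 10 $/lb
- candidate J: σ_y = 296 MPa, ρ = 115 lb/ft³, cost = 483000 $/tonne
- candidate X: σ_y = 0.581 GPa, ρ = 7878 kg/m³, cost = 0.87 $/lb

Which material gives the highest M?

Normalizing units and computing the index:
  candidate Z: σ_y = 516.0 MPa, ρ = 3140 kg/m³, cost = 35.27 $/kg
  candidate B: σ_y = 522.0 MPa, ρ = 7730 kg/m³, cost = 5.200 $/kg
  candidate D: σ_y = 1420 MPa, ρ = 8072 kg/m³, cost = 30.86 $/kg
  candidate P: σ_y = 311.0 MPa, ρ = 3860 kg/m³, cost = 22.05 $/kg
  candidate J: σ_y = 296.0 MPa, ρ = 1842 kg/m³, cost = 483.0 $/kg
  candidate X: σ_y = 581.0 MPa, ρ = 7878 kg/m³, cost = 1.918 $/kg
  candidate X: M = 38.5 kN·m per $
  candidate B: M = 13.0 kN·m per $
  candidate D: M = 5.70 kN·m per $
  candidate Z: M = 4.66 kN·m per $
  candidate P: M = 3.65 kN·m per $
  candidate J: M = 0.333 kN·m per $
The maximum is for candidate X.

candidate X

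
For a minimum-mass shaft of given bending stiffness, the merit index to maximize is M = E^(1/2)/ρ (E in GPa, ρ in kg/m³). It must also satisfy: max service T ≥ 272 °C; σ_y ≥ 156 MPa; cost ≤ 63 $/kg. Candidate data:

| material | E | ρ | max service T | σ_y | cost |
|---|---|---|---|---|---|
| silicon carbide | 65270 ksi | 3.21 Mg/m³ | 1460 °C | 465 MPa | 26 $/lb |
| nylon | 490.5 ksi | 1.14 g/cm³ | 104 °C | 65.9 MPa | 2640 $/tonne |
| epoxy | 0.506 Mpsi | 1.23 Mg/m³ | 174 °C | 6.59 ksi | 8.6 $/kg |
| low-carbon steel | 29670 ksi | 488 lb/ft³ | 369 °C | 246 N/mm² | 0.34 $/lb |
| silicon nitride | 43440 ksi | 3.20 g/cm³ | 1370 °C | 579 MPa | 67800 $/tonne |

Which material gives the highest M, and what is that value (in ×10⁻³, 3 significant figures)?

Screen on constraints: max service T ≥ 272 °C; σ_y ≥ 156 MPa; cost ≤ 63 $/kg. Survivors: silicon carbide, low-carbon steel.
Putting every candidate on a common basis:
  silicon carbide: E = 450.0 GPa, ρ = 3210 kg/m³
  low-carbon steel: E = 204.6 GPa, ρ = 7817 kg/m³
  silicon carbide: M = 6.61×10⁻³
  low-carbon steel: M = 1.83×10⁻³
The maximum is for silicon carbide.

silicon carbide, M = 6.61×10⁻³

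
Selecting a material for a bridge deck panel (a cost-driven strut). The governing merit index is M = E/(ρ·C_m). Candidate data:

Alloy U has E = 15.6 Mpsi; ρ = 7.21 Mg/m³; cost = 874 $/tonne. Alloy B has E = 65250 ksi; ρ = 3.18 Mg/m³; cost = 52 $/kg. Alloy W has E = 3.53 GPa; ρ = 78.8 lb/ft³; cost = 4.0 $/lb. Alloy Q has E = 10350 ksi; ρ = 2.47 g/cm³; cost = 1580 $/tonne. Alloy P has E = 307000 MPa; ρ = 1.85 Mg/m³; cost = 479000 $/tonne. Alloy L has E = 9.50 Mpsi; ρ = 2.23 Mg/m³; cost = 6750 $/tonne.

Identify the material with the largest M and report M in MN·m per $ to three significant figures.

Normalizing units and computing the index:
  alloy U: E = 107.6 GPa, ρ = 7210 kg/m³, cost = 0.8740 $/kg
  alloy B: E = 449.9 GPa, ρ = 3180 kg/m³, cost = 52.00 $/kg
  alloy W: E = 3.530 GPa, ρ = 1262 kg/m³, cost = 8.818 $/kg
  alloy Q: E = 71.36 GPa, ρ = 2470 kg/m³, cost = 1.580 $/kg
  alloy P: E = 307.0 GPa, ρ = 1850 kg/m³, cost = 479.0 $/kg
  alloy L: E = 65.50 GPa, ρ = 2230 kg/m³, cost = 6.750 $/kg
  alloy Q: M = 18.3 MN·m per $
  alloy U: M = 17.1 MN·m per $
  alloy L: M = 4.35 MN·m per $
  alloy B: M = 2.72 MN·m per $
  alloy P: M = 0.346 MN·m per $
  alloy W: M = 0.317 MN·m per $
Highest index: alloy Q.

alloy Q, M = 18.3 MN·m per $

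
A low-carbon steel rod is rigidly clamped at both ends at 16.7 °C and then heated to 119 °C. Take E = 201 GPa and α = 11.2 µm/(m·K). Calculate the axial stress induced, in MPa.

230 MPa

ΔT = 102.3 K. Constrained thermal stress σ = E·α·ΔT = 201.0×10³ MPa × 11.2×10⁻⁶ × 102.3 = 230 MPa (compressive).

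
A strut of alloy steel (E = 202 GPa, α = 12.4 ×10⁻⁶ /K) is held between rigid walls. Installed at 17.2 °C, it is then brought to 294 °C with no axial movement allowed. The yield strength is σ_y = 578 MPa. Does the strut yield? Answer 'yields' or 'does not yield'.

yields

ΔT = 276.8 K. Constrained thermal stress σ = E·α·ΔT = 202.0×10³ MPa × 12.4×10⁻⁶ × 276.8 = 693 MPa (compressive).
Compare to σ_y = 578 MPa: σ ≥ σ_y, so it yields.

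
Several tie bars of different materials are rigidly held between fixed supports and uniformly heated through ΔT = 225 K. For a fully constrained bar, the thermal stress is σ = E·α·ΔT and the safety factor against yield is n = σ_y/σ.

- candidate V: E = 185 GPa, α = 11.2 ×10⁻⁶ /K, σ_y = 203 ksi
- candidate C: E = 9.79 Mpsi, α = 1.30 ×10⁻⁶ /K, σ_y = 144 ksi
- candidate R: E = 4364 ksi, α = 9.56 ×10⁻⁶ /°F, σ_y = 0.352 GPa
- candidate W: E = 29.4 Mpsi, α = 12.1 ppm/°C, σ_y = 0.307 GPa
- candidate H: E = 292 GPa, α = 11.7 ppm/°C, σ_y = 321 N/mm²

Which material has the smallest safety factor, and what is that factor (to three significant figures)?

With everything in SI (GPa, ×10⁻⁶/K, MPa):
  candidate V: E = 185.0, α = 11.2, σ_y = 1400 → σ = 466 MPa, n = 3.00
  candidate C: E = 67.50, α = 1.30, σ_y = 992.8 → σ = 19.7 MPa, n = 50.3
  candidate R: E = 30.09, α = 17.2, σ_y = 352.0 → σ = 116 MPa, n = 3.02
  candidate W: E = 202.7, α = 12.1, σ_y = 307.0 → σ = 552 MPa, n = 0.556
  candidate H: E = 292.0, α = 11.7, σ_y = 321.0 → σ = 769 MPa, n = 0.418
Smallest n: candidate H with n = 0.418.

candidate H, n = 0.418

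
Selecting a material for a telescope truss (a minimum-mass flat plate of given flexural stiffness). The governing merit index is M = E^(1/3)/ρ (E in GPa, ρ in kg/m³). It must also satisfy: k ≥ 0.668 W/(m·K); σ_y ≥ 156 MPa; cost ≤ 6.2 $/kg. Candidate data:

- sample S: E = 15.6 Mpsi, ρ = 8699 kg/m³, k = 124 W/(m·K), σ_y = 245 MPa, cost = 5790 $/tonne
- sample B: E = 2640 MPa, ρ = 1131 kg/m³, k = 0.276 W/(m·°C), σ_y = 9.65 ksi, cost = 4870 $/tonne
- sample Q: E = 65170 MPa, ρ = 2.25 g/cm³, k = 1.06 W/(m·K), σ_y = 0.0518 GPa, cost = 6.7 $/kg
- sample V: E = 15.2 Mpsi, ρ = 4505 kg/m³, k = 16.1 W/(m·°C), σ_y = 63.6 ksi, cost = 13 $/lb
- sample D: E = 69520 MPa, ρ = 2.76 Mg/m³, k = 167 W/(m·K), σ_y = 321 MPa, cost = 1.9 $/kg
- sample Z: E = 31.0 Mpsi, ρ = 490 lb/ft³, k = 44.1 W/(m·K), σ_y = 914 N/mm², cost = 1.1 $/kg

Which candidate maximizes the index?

sample D

Screen on constraints: k ≥ 0.668 W/(m·K); σ_y ≥ 156 MPa; cost ≤ 6.2 $/kg. Survivors: sample S, sample D, sample Z.
In SI units:
  sample S: E = 107.6 GPa, ρ = 8699 kg/m³
  sample D: E = 69.52 GPa, ρ = 2760 kg/m³
  sample Z: E = 213.7 GPa, ρ = 7849 kg/m³
  sample D: M = 1.49×10⁻³
  sample Z: M = 0.762×10⁻³
  sample S: M = 0.547×10⁻³
Sample D ranks first.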